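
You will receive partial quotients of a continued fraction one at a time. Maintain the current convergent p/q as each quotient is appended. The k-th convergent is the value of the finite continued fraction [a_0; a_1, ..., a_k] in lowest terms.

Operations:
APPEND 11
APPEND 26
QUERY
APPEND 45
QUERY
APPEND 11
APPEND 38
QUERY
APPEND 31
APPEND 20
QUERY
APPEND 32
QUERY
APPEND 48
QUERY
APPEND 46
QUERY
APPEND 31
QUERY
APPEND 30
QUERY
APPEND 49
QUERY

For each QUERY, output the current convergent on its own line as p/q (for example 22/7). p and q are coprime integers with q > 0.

287/26
12926/1171
5426900/491637
3372954360/305564717
108102915893/9793324598
5192312917224/470385145421
238954497108197/21647510013964
7412781723271331/671543195578305
222622406195248127/20167943377363114
10915910685290429554/988900768686370891

APPEND 11: p_0 = 11·1 + 0 = 11, q_0 = 11·0 + 1 = 1 → 11/1
APPEND 26: p_1 = 26·11 + 1 = 287, q_1 = 26·1 + 0 = 26 → 287/26
APPEND 45: p_2 = 45·287 + 11 = 12926, q_2 = 45·26 + 1 = 1171 → 12926/1171
APPEND 11: p_3 = 11·12926 + 287 = 142473, q_3 = 11·1171 + 26 = 12907 → 142473/12907
APPEND 38: p_4 = 38·142473 + 12926 = 5426900, q_4 = 38·12907 + 1171 = 491637 → 5426900/491637
APPEND 31: p_5 = 31·5426900 + 142473 = 168376373, q_5 = 31·491637 + 12907 = 15253654 → 168376373/15253654
APPEND 20: p_6 = 20·168376373 + 5426900 = 3372954360, q_6 = 20·15253654 + 491637 = 305564717 → 3372954360/305564717
APPEND 32: p_7 = 32·3372954360 + 168376373 = 108102915893, q_7 = 32·305564717 + 15253654 = 9793324598 → 108102915893/9793324598
APPEND 48: p_8 = 48·108102915893 + 3372954360 = 5192312917224, q_8 = 48·9793324598 + 305564717 = 470385145421 → 5192312917224/470385145421
APPEND 46: p_9 = 46·5192312917224 + 108102915893 = 238954497108197, q_9 = 46·470385145421 + 9793324598 = 21647510013964 → 238954497108197/21647510013964
APPEND 31: p_10 = 31·238954497108197 + 5192312917224 = 7412781723271331, q_10 = 31·21647510013964 + 470385145421 = 671543195578305 → 7412781723271331/671543195578305
APPEND 30: p_11 = 30·7412781723271331 + 238954497108197 = 222622406195248127, q_11 = 30·671543195578305 + 21647510013964 = 20167943377363114 → 222622406195248127/20167943377363114
APPEND 49: p_12 = 49·222622406195248127 + 7412781723271331 = 10915910685290429554, q_12 = 49·20167943377363114 + 671543195578305 = 988900768686370891 → 10915910685290429554/988900768686370891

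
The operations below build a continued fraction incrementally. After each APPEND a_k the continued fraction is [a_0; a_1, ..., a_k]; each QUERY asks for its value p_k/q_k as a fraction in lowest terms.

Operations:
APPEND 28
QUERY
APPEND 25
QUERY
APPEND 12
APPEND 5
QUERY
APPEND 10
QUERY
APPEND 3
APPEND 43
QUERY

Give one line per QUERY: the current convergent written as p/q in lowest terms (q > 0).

28/1
701/25
42901/1530
437450/15601
58713243/2093920

APPEND 28: p_0 = 28·1 + 0 = 28, q_0 = 28·0 + 1 = 1 → 28/1
APPEND 25: p_1 = 25·28 + 1 = 701, q_1 = 25·1 + 0 = 25 → 701/25
APPEND 12: p_2 = 12·701 + 28 = 8440, q_2 = 12·25 + 1 = 301 → 8440/301
APPEND 5: p_3 = 5·8440 + 701 = 42901, q_3 = 5·301 + 25 = 1530 → 42901/1530
APPEND 10: p_4 = 10·42901 + 8440 = 437450, q_4 = 10·1530 + 301 = 15601 → 437450/15601
APPEND 3: p_5 = 3·437450 + 42901 = 1355251, q_5 = 3·15601 + 1530 = 48333 → 1355251/48333
APPEND 43: p_6 = 43·1355251 + 437450 = 58713243, q_6 = 43·48333 + 15601 = 2093920 → 58713243/2093920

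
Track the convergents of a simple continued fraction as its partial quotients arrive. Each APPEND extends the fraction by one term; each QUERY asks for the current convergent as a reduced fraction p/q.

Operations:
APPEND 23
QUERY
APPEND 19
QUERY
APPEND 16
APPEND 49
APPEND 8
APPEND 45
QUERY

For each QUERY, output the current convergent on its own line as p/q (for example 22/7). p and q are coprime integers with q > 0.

23/1
438/19
124845872/5415729

APPEND 23: p_0 = 23·1 + 0 = 23, q_0 = 23·0 + 1 = 1 → 23/1
APPEND 19: p_1 = 19·23 + 1 = 438, q_1 = 19·1 + 0 = 19 → 438/19
APPEND 16: p_2 = 16·438 + 23 = 7031, q_2 = 16·19 + 1 = 305 → 7031/305
APPEND 49: p_3 = 49·7031 + 438 = 344957, q_3 = 49·305 + 19 = 14964 → 344957/14964
APPEND 8: p_4 = 8·344957 + 7031 = 2766687, q_4 = 8·14964 + 305 = 120017 → 2766687/120017
APPEND 45: p_5 = 45·2766687 + 344957 = 124845872, q_5 = 45·120017 + 14964 = 5415729 → 124845872/5415729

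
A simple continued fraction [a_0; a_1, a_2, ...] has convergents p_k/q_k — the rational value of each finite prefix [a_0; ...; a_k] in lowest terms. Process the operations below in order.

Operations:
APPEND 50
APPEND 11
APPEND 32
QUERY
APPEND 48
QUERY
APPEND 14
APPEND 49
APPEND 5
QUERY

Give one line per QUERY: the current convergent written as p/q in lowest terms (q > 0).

17682/353
849287/16955
2933540635/58564633

APPEND 50: p_0 = 50·1 + 0 = 50, q_0 = 50·0 + 1 = 1 → 50/1
APPEND 11: p_1 = 11·50 + 1 = 551, q_1 = 11·1 + 0 = 11 → 551/11
APPEND 32: p_2 = 32·551 + 50 = 17682, q_2 = 32·11 + 1 = 353 → 17682/353
APPEND 48: p_3 = 48·17682 + 551 = 849287, q_3 = 48·353 + 11 = 16955 → 849287/16955
APPEND 14: p_4 = 14·849287 + 17682 = 11907700, q_4 = 14·16955 + 353 = 237723 → 11907700/237723
APPEND 49: p_5 = 49·11907700 + 849287 = 584326587, q_5 = 49·237723 + 16955 = 11665382 → 584326587/11665382
APPEND 5: p_6 = 5·584326587 + 11907700 = 2933540635, q_6 = 5·11665382 + 237723 = 58564633 → 2933540635/58564633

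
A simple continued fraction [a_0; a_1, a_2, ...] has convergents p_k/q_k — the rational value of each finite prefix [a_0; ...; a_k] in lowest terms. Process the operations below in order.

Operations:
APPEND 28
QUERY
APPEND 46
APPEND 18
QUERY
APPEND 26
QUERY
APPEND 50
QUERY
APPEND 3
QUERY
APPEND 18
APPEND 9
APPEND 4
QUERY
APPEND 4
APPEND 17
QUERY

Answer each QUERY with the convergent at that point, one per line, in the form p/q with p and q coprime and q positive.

APPEND 28: p_0 = 28·1 + 0 = 28, q_0 = 28·0 + 1 = 1 → 28/1
APPEND 46: p_1 = 46·28 + 1 = 1289, q_1 = 46·1 + 0 = 46 → 1289/46
APPEND 18: p_2 = 18·1289 + 28 = 23230, q_2 = 18·46 + 1 = 829 → 23230/829
APPEND 26: p_3 = 26·23230 + 1289 = 605269, q_3 = 26·829 + 46 = 21600 → 605269/21600
APPEND 50: p_4 = 50·605269 + 23230 = 30286680, q_4 = 50·21600 + 829 = 1080829 → 30286680/1080829
APPEND 3: p_5 = 3·30286680 + 605269 = 91465309, q_5 = 3·1080829 + 21600 = 3264087 → 91465309/3264087
APPEND 18: p_6 = 18·91465309 + 30286680 = 1676662242, q_6 = 18·3264087 + 1080829 = 59834395 → 1676662242/59834395
APPEND 9: p_7 = 9·1676662242 + 91465309 = 15181425487, q_7 = 9·59834395 + 3264087 = 541773642 → 15181425487/541773642
APPEND 4: p_8 = 4·15181425487 + 1676662242 = 62402364190, q_8 = 4·541773642 + 59834395 = 2226928963 → 62402364190/2226928963
APPEND 4: p_9 = 4·62402364190 + 15181425487 = 264790882247, q_9 = 4·2226928963 + 541773642 = 9449489494 → 264790882247/9449489494
APPEND 17: p_10 = 17·264790882247 + 62402364190 = 4563847362389, q_10 = 17·9449489494 + 2226928963 = 162868250361 → 4563847362389/162868250361

28/1
23230/829
605269/21600
30286680/1080829
91465309/3264087
62402364190/2226928963
4563847362389/162868250361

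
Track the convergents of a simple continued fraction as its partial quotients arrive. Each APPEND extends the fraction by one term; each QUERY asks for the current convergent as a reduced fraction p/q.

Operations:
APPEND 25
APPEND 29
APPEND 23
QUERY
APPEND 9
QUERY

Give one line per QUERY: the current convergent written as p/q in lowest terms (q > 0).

APPEND 25: p_0 = 25·1 + 0 = 25, q_0 = 25·0 + 1 = 1 → 25/1
APPEND 29: p_1 = 29·25 + 1 = 726, q_1 = 29·1 + 0 = 29 → 726/29
APPEND 23: p_2 = 23·726 + 25 = 16723, q_2 = 23·29 + 1 = 668 → 16723/668
APPEND 9: p_3 = 9·16723 + 726 = 151233, q_3 = 9·668 + 29 = 6041 → 151233/6041

16723/668
151233/6041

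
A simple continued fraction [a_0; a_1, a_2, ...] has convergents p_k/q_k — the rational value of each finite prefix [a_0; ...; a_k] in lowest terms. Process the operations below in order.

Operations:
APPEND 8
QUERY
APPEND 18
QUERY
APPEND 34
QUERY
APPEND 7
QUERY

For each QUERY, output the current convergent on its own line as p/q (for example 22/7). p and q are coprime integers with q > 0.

8/1
145/18
4938/613
34711/4309

APPEND 8: p_0 = 8·1 + 0 = 8, q_0 = 8·0 + 1 = 1 → 8/1
APPEND 18: p_1 = 18·8 + 1 = 145, q_1 = 18·1 + 0 = 18 → 145/18
APPEND 34: p_2 = 34·145 + 8 = 4938, q_2 = 34·18 + 1 = 613 → 4938/613
APPEND 7: p_3 = 7·4938 + 145 = 34711, q_3 = 7·613 + 18 = 4309 → 34711/4309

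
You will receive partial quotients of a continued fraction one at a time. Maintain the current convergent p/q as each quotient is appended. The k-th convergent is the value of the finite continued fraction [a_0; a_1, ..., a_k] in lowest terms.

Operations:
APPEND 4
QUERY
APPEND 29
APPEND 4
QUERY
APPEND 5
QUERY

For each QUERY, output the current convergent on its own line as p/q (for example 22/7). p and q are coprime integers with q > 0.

4/1
472/117
2477/614

APPEND 4: p_0 = 4·1 + 0 = 4, q_0 = 4·0 + 1 = 1 → 4/1
APPEND 29: p_1 = 29·4 + 1 = 117, q_1 = 29·1 + 0 = 29 → 117/29
APPEND 4: p_2 = 4·117 + 4 = 472, q_2 = 4·29 + 1 = 117 → 472/117
APPEND 5: p_3 = 5·472 + 117 = 2477, q_3 = 5·117 + 29 = 614 → 2477/614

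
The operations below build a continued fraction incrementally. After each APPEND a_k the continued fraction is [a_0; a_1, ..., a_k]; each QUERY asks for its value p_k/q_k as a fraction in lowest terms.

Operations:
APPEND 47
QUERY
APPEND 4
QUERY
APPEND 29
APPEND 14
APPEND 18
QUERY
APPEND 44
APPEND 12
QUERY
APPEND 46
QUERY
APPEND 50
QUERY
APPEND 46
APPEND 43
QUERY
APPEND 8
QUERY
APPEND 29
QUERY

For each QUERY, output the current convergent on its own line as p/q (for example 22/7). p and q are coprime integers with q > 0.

47/1
189/4
1401986/29673
742581566/15716721
34220517001/724276420
1711768431616/36229537721
3389061208399107/71729399035919
27191265235564193/575502475298938
791935753039760704/16761301182705121

APPEND 47: p_0 = 47·1 + 0 = 47, q_0 = 47·0 + 1 = 1 → 47/1
APPEND 4: p_1 = 4·47 + 1 = 189, q_1 = 4·1 + 0 = 4 → 189/4
APPEND 29: p_2 = 29·189 + 47 = 5528, q_2 = 29·4 + 1 = 117 → 5528/117
APPEND 14: p_3 = 14·5528 + 189 = 77581, q_3 = 14·117 + 4 = 1642 → 77581/1642
APPEND 18: p_4 = 18·77581 + 5528 = 1401986, q_4 = 18·1642 + 117 = 29673 → 1401986/29673
APPEND 44: p_5 = 44·1401986 + 77581 = 61764965, q_5 = 44·29673 + 1642 = 1307254 → 61764965/1307254
APPEND 12: p_6 = 12·61764965 + 1401986 = 742581566, q_6 = 12·1307254 + 29673 = 15716721 → 742581566/15716721
APPEND 46: p_7 = 46·742581566 + 61764965 = 34220517001, q_7 = 46·15716721 + 1307254 = 724276420 → 34220517001/724276420
APPEND 50: p_8 = 50·34220517001 + 742581566 = 1711768431616, q_8 = 50·724276420 + 15716721 = 36229537721 → 1711768431616/36229537721
APPEND 46: p_9 = 46·1711768431616 + 34220517001 = 78775568371337, q_9 = 46·36229537721 + 724276420 = 1667283011586 → 78775568371337/1667283011586
APPEND 43: p_10 = 43·78775568371337 + 1711768431616 = 3389061208399107, q_10 = 43·1667283011586 + 36229537721 = 71729399035919 → 3389061208399107/71729399035919
APPEND 8: p_11 = 8·3389061208399107 + 78775568371337 = 27191265235564193, q_11 = 8·71729399035919 + 1667283011586 = 575502475298938 → 27191265235564193/575502475298938
APPEND 29: p_12 = 29·27191265235564193 + 3389061208399107 = 791935753039760704, q_12 = 29·575502475298938 + 71729399035919 = 16761301182705121 → 791935753039760704/16761301182705121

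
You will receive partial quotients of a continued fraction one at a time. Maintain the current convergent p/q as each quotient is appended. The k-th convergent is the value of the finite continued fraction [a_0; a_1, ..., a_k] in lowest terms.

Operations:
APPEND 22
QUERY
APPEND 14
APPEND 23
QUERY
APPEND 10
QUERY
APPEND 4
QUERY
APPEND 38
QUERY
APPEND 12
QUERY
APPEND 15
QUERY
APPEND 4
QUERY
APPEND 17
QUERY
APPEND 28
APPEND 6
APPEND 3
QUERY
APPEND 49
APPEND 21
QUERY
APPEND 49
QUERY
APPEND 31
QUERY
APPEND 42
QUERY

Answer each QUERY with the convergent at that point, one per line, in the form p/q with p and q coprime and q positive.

22/1
7129/323
71599/3244
293525/13299
11225549/508606
135000113/6116571
2036227244/92257171
8279909089/375145255
142794681757/6469726506
76552473012686/3468431440555
79356868797167387/3595492711443574
3892261824219495044/176350191635973365
120739473419601513751/5470451433426617889
5074950145447483072586/229935310395553924703

APPEND 22: p_0 = 22·1 + 0 = 22, q_0 = 22·0 + 1 = 1 → 22/1
APPEND 14: p_1 = 14·22 + 1 = 309, q_1 = 14·1 + 0 = 14 → 309/14
APPEND 23: p_2 = 23·309 + 22 = 7129, q_2 = 23·14 + 1 = 323 → 7129/323
APPEND 10: p_3 = 10·7129 + 309 = 71599, q_3 = 10·323 + 14 = 3244 → 71599/3244
APPEND 4: p_4 = 4·71599 + 7129 = 293525, q_4 = 4·3244 + 323 = 13299 → 293525/13299
APPEND 38: p_5 = 38·293525 + 71599 = 11225549, q_5 = 38·13299 + 3244 = 508606 → 11225549/508606
APPEND 12: p_6 = 12·11225549 + 293525 = 135000113, q_6 = 12·508606 + 13299 = 6116571 → 135000113/6116571
APPEND 15: p_7 = 15·135000113 + 11225549 = 2036227244, q_7 = 15·6116571 + 508606 = 92257171 → 2036227244/92257171
APPEND 4: p_8 = 4·2036227244 + 135000113 = 8279909089, q_8 = 4·92257171 + 6116571 = 375145255 → 8279909089/375145255
APPEND 17: p_9 = 17·8279909089 + 2036227244 = 142794681757, q_9 = 17·375145255 + 92257171 = 6469726506 → 142794681757/6469726506
APPEND 28: p_10 = 28·142794681757 + 8279909089 = 4006530998285, q_10 = 28·6469726506 + 375145255 = 181527487423 → 4006530998285/181527487423
APPEND 6: p_11 = 6·4006530998285 + 142794681757 = 24181980671467, q_11 = 6·181527487423 + 6469726506 = 1095634651044 → 24181980671467/1095634651044
APPEND 3: p_12 = 3·24181980671467 + 4006530998285 = 76552473012686, q_12 = 3·1095634651044 + 181527487423 = 3468431440555 → 76552473012686/3468431440555
APPEND 49: p_13 = 49·76552473012686 + 24181980671467 = 3775253158293081, q_13 = 49·3468431440555 + 1095634651044 = 171048775238239 → 3775253158293081/171048775238239
APPEND 21: p_14 = 21·3775253158293081 + 76552473012686 = 79356868797167387, q_14 = 21·171048775238239 + 3468431440555 = 3595492711443574 → 79356868797167387/3595492711443574
APPEND 49: p_15 = 49·79356868797167387 + 3775253158293081 = 3892261824219495044, q_15 = 49·3595492711443574 + 171048775238239 = 176350191635973365 → 3892261824219495044/176350191635973365
APPEND 31: p_16 = 31·3892261824219495044 + 79356868797167387 = 120739473419601513751, q_16 = 31·176350191635973365 + 3595492711443574 = 5470451433426617889 → 120739473419601513751/5470451433426617889
APPEND 42: p_17 = 42·120739473419601513751 + 3892261824219495044 = 5074950145447483072586, q_17 = 42·5470451433426617889 + 176350191635973365 = 229935310395553924703 → 5074950145447483072586/229935310395553924703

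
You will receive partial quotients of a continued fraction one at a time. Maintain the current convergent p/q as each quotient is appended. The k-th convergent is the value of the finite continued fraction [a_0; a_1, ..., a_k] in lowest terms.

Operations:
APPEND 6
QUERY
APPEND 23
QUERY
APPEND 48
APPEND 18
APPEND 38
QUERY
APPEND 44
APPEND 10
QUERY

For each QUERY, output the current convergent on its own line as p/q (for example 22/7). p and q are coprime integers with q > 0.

6/1
139/23
4579712/757799
2020856422/334388489

APPEND 6: p_0 = 6·1 + 0 = 6, q_0 = 6·0 + 1 = 1 → 6/1
APPEND 23: p_1 = 23·6 + 1 = 139, q_1 = 23·1 + 0 = 23 → 139/23
APPEND 48: p_2 = 48·139 + 6 = 6678, q_2 = 48·23 + 1 = 1105 → 6678/1105
APPEND 18: p_3 = 18·6678 + 139 = 120343, q_3 = 18·1105 + 23 = 19913 → 120343/19913
APPEND 38: p_4 = 38·120343 + 6678 = 4579712, q_4 = 38·19913 + 1105 = 757799 → 4579712/757799
APPEND 44: p_5 = 44·4579712 + 120343 = 201627671, q_5 = 44·757799 + 19913 = 33363069 → 201627671/33363069
APPEND 10: p_6 = 10·201627671 + 4579712 = 2020856422, q_6 = 10·33363069 + 757799 = 334388489 → 2020856422/334388489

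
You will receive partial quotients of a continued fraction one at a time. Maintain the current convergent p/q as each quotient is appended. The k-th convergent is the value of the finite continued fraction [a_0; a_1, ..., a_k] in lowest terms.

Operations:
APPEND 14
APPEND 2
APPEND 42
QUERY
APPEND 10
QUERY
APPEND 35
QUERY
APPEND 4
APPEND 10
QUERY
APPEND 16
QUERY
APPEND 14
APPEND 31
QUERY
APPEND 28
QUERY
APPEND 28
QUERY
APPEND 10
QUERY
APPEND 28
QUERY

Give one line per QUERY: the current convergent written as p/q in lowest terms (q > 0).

1232/85
12349/852
433447/29905
17894817/1234625
288063209/19874472
125862235242/8683668695
3528193366519/243422200693
98915276497774/6824505288099
992680958344259/68488475081683
27893982110137026/1924501807575223

APPEND 14: p_0 = 14·1 + 0 = 14, q_0 = 14·0 + 1 = 1 → 14/1
APPEND 2: p_1 = 2·14 + 1 = 29, q_1 = 2·1 + 0 = 2 → 29/2
APPEND 42: p_2 = 42·29 + 14 = 1232, q_2 = 42·2 + 1 = 85 → 1232/85
APPEND 10: p_3 = 10·1232 + 29 = 12349, q_3 = 10·85 + 2 = 852 → 12349/852
APPEND 35: p_4 = 35·12349 + 1232 = 433447, q_4 = 35·852 + 85 = 29905 → 433447/29905
APPEND 4: p_5 = 4·433447 + 12349 = 1746137, q_5 = 4·29905 + 852 = 120472 → 1746137/120472
APPEND 10: p_6 = 10·1746137 + 433447 = 17894817, q_6 = 10·120472 + 29905 = 1234625 → 17894817/1234625
APPEND 16: p_7 = 16·17894817 + 1746137 = 288063209, q_7 = 16·1234625 + 120472 = 19874472 → 288063209/19874472
APPEND 14: p_8 = 14·288063209 + 17894817 = 4050779743, q_8 = 14·19874472 + 1234625 = 279477233 → 4050779743/279477233
APPEND 31: p_9 = 31·4050779743 + 288063209 = 125862235242, q_9 = 31·279477233 + 19874472 = 8683668695 → 125862235242/8683668695
APPEND 28: p_10 = 28·125862235242 + 4050779743 = 3528193366519, q_10 = 28·8683668695 + 279477233 = 243422200693 → 3528193366519/243422200693
APPEND 28: p_11 = 28·3528193366519 + 125862235242 = 98915276497774, q_11 = 28·243422200693 + 8683668695 = 6824505288099 → 98915276497774/6824505288099
APPEND 10: p_12 = 10·98915276497774 + 3528193366519 = 992680958344259, q_12 = 10·6824505288099 + 243422200693 = 68488475081683 → 992680958344259/68488475081683
APPEND 28: p_13 = 28·992680958344259 + 98915276497774 = 27893982110137026, q_13 = 28·68488475081683 + 6824505288099 = 1924501807575223 → 27893982110137026/1924501807575223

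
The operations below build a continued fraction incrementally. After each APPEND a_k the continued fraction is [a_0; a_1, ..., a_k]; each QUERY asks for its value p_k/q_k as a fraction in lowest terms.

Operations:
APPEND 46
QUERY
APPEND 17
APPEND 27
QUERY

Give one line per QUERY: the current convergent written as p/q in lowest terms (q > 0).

46/1
21187/460

APPEND 46: p_0 = 46·1 + 0 = 46, q_0 = 46·0 + 1 = 1 → 46/1
APPEND 17: p_1 = 17·46 + 1 = 783, q_1 = 17·1 + 0 = 17 → 783/17
APPEND 27: p_2 = 27·783 + 46 = 21187, q_2 = 27·17 + 1 = 460 → 21187/460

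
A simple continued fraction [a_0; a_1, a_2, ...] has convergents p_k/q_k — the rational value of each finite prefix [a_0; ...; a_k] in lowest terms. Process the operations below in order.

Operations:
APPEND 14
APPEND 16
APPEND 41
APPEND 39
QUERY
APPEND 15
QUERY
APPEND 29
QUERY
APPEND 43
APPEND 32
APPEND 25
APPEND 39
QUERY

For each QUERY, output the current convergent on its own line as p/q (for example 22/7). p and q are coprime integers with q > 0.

APPEND 14: p_0 = 14·1 + 0 = 14, q_0 = 14·0 + 1 = 1 → 14/1
APPEND 16: p_1 = 16·14 + 1 = 225, q_1 = 16·1 + 0 = 16 → 225/16
APPEND 41: p_2 = 41·225 + 14 = 9239, q_2 = 41·16 + 1 = 657 → 9239/657
APPEND 39: p_3 = 39·9239 + 225 = 360546, q_3 = 39·657 + 16 = 25639 → 360546/25639
APPEND 15: p_4 = 15·360546 + 9239 = 5417429, q_4 = 15·25639 + 657 = 385242 → 5417429/385242
APPEND 29: p_5 = 29·5417429 + 360546 = 157465987, q_5 = 29·385242 + 25639 = 11197657 → 157465987/11197657
APPEND 43: p_6 = 43·157465987 + 5417429 = 6776454870, q_6 = 43·11197657 + 385242 = 481884493 → 6776454870/481884493
APPEND 32: p_7 = 32·6776454870 + 157465987 = 217004021827, q_7 = 32·481884493 + 11197657 = 15431501433 → 217004021827/15431501433
APPEND 25: p_8 = 25·217004021827 + 6776454870 = 5431877000545, q_8 = 25·15431501433 + 481884493 = 386269420318 → 5431877000545/386269420318
APPEND 39: p_9 = 39·5431877000545 + 217004021827 = 212060207043082, q_9 = 39·386269420318 + 15431501433 = 15079938893835 → 212060207043082/15079938893835

360546/25639
5417429/385242
157465987/11197657
212060207043082/15079938893835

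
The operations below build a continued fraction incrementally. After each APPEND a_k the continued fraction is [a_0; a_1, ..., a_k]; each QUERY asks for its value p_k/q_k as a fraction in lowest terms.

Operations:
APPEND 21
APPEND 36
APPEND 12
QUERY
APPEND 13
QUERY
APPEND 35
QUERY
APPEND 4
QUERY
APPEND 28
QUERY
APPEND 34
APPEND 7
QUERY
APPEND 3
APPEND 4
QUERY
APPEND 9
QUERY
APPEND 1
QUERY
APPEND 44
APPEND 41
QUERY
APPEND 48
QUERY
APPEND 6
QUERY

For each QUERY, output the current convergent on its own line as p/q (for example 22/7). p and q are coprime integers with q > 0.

APPEND 21: p_0 = 21·1 + 0 = 21, q_0 = 21·0 + 1 = 1 → 21/1
APPEND 36: p_1 = 36·21 + 1 = 757, q_1 = 36·1 + 0 = 36 → 757/36
APPEND 12: p_2 = 12·757 + 21 = 9105, q_2 = 12·36 + 1 = 433 → 9105/433
APPEND 13: p_3 = 13·9105 + 757 = 119122, q_3 = 13·433 + 36 = 5665 → 119122/5665
APPEND 35: p_4 = 35·119122 + 9105 = 4178375, q_4 = 35·5665 + 433 = 198708 → 4178375/198708
APPEND 4: p_5 = 4·4178375 + 119122 = 16832622, q_5 = 4·198708 + 5665 = 800497 → 16832622/800497
APPEND 28: p_6 = 28·16832622 + 4178375 = 475491791, q_6 = 28·800497 + 198708 = 22612624 → 475491791/22612624
APPEND 34: p_7 = 34·475491791 + 16832622 = 16183553516, q_7 = 34·22612624 + 800497 = 769629713 → 16183553516/769629713
APPEND 7: p_8 = 7·16183553516 + 475491791 = 113760366403, q_8 = 7·769629713 + 22612624 = 5410020615 → 113760366403/5410020615
APPEND 3: p_9 = 3·113760366403 + 16183553516 = 357464652725, q_9 = 3·5410020615 + 769629713 = 16999691558 → 357464652725/16999691558
APPEND 4: p_10 = 4·357464652725 + 113760366403 = 1543618977303, q_10 = 4·16999691558 + 5410020615 = 73408786847 → 1543618977303/73408786847
APPEND 9: p_11 = 9·1543618977303 + 357464652725 = 14250035448452, q_11 = 9·73408786847 + 16999691558 = 677678773181 → 14250035448452/677678773181
APPEND 1: p_12 = 1·14250035448452 + 1543618977303 = 15793654425755, q_12 = 1·677678773181 + 73408786847 = 751087560028 → 15793654425755/751087560028
APPEND 44: p_13 = 44·15793654425755 + 14250035448452 = 709170830181672, q_13 = 44·751087560028 + 677678773181 = 33725531414413 → 709170830181672/33725531414413
APPEND 41: p_14 = 41·709170830181672 + 15793654425755 = 29091797691874307, q_14 = 41·33725531414413 + 751087560028 = 1383497875550961 → 29091797691874307/1383497875550961
APPEND 48: p_15 = 48·29091797691874307 + 709170830181672 = 1397115460040148408, q_15 = 48·1383497875550961 + 33725531414413 = 66441623557860541 → 1397115460040148408/66441623557860541
APPEND 6: p_16 = 6·1397115460040148408 + 29091797691874307 = 8411784557932764755, q_16 = 6·66441623557860541 + 1383497875550961 = 400033239222714207 → 8411784557932764755/400033239222714207

9105/433
119122/5665
4178375/198708
16832622/800497
475491791/22612624
113760366403/5410020615
1543618977303/73408786847
14250035448452/677678773181
15793654425755/751087560028
29091797691874307/1383497875550961
1397115460040148408/66441623557860541
8411784557932764755/400033239222714207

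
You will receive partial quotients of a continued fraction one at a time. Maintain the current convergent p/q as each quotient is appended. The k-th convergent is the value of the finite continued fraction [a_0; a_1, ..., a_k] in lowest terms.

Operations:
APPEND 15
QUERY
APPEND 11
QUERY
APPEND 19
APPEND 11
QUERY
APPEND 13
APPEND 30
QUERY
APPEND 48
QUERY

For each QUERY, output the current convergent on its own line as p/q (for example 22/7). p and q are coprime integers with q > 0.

APPEND 15: p_0 = 15·1 + 0 = 15, q_0 = 15·0 + 1 = 1 → 15/1
APPEND 11: p_1 = 11·15 + 1 = 166, q_1 = 11·1 + 0 = 11 → 166/11
APPEND 19: p_2 = 19·166 + 15 = 3169, q_2 = 19·11 + 1 = 210 → 3169/210
APPEND 11: p_3 = 11·3169 + 166 = 35025, q_3 = 11·210 + 11 = 2321 → 35025/2321
APPEND 13: p_4 = 13·35025 + 3169 = 458494, q_4 = 13·2321 + 210 = 30383 → 458494/30383
APPEND 30: p_5 = 30·458494 + 35025 = 13789845, q_5 = 30·30383 + 2321 = 913811 → 13789845/913811
APPEND 48: p_6 = 48·13789845 + 458494 = 662371054, q_6 = 48·913811 + 30383 = 43893311 → 662371054/43893311

15/1
166/11
35025/2321
13789845/913811
662371054/43893311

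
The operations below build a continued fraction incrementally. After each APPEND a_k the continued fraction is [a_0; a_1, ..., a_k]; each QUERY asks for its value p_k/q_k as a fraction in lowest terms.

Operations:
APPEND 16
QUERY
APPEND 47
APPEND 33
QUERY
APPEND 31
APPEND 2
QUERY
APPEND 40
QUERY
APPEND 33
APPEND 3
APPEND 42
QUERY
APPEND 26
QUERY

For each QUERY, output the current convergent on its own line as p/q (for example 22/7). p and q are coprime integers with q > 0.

16/1
24865/1552
1568001/97870
63491608/3962959
268959112791/16787634937
6999290797369/436875097872

APPEND 16: p_0 = 16·1 + 0 = 16, q_0 = 16·0 + 1 = 1 → 16/1
APPEND 47: p_1 = 47·16 + 1 = 753, q_1 = 47·1 + 0 = 47 → 753/47
APPEND 33: p_2 = 33·753 + 16 = 24865, q_2 = 33·47 + 1 = 1552 → 24865/1552
APPEND 31: p_3 = 31·24865 + 753 = 771568, q_3 = 31·1552 + 47 = 48159 → 771568/48159
APPEND 2: p_4 = 2·771568 + 24865 = 1568001, q_4 = 2·48159 + 1552 = 97870 → 1568001/97870
APPEND 40: p_5 = 40·1568001 + 771568 = 63491608, q_5 = 40·97870 + 48159 = 3962959 → 63491608/3962959
APPEND 33: p_6 = 33·63491608 + 1568001 = 2096791065, q_6 = 33·3962959 + 97870 = 130875517 → 2096791065/130875517
APPEND 3: p_7 = 3·2096791065 + 63491608 = 6353864803, q_7 = 3·130875517 + 3962959 = 396589510 → 6353864803/396589510
APPEND 42: p_8 = 42·6353864803 + 2096791065 = 268959112791, q_8 = 42·396589510 + 130875517 = 16787634937 → 268959112791/16787634937
APPEND 26: p_9 = 26·268959112791 + 6353864803 = 6999290797369, q_9 = 26·16787634937 + 396589510 = 436875097872 → 6999290797369/436875097872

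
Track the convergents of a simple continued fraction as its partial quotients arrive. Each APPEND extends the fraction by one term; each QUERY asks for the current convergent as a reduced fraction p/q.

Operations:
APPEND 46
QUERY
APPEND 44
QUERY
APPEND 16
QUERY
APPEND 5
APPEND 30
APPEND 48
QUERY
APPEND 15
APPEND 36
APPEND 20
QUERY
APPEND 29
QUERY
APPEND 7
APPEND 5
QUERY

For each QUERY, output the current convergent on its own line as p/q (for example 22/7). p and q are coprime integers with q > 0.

46/1
2025/44
32446/705
238248863/5176769
2585002659821/56167997890
75094148333148/1631676450739
2716314353292433/59021192216054

APPEND 46: p_0 = 46·1 + 0 = 46, q_0 = 46·0 + 1 = 1 → 46/1
APPEND 44: p_1 = 44·46 + 1 = 2025, q_1 = 44·1 + 0 = 44 → 2025/44
APPEND 16: p_2 = 16·2025 + 46 = 32446, q_2 = 16·44 + 1 = 705 → 32446/705
APPEND 5: p_3 = 5·32446 + 2025 = 164255, q_3 = 5·705 + 44 = 3569 → 164255/3569
APPEND 30: p_4 = 30·164255 + 32446 = 4960096, q_4 = 30·3569 + 705 = 107775 → 4960096/107775
APPEND 48: p_5 = 48·4960096 + 164255 = 238248863, q_5 = 48·107775 + 3569 = 5176769 → 238248863/5176769
APPEND 15: p_6 = 15·238248863 + 4960096 = 3578693041, q_6 = 15·5176769 + 107775 = 77759310 → 3578693041/77759310
APPEND 36: p_7 = 36·3578693041 + 238248863 = 129071198339, q_7 = 36·77759310 + 5176769 = 2804511929 → 129071198339/2804511929
APPEND 20: p_8 = 20·129071198339 + 3578693041 = 2585002659821, q_8 = 20·2804511929 + 77759310 = 56167997890 → 2585002659821/56167997890
APPEND 29: p_9 = 29·2585002659821 + 129071198339 = 75094148333148, q_9 = 29·56167997890 + 2804511929 = 1631676450739 → 75094148333148/1631676450739
APPEND 7: p_10 = 7·75094148333148 + 2585002659821 = 528244040991857, q_10 = 7·1631676450739 + 56167997890 = 11477903153063 → 528244040991857/11477903153063
APPEND 5: p_11 = 5·528244040991857 + 75094148333148 = 2716314353292433, q_11 = 5·11477903153063 + 1631676450739 = 59021192216054 → 2716314353292433/59021192216054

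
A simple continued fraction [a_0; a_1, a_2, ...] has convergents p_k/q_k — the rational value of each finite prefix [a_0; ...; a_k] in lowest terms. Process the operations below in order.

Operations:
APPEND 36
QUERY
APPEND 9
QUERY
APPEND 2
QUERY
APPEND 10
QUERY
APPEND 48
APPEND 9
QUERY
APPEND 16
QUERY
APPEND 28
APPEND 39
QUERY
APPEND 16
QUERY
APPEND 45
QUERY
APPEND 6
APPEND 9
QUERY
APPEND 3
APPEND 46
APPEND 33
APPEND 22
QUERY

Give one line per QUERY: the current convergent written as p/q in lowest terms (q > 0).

APPEND 36: p_0 = 36·1 + 0 = 36, q_0 = 36·0 + 1 = 1 → 36/1
APPEND 9: p_1 = 9·36 + 1 = 325, q_1 = 9·1 + 0 = 9 → 325/9
APPEND 2: p_2 = 2·325 + 36 = 686, q_2 = 2·9 + 1 = 19 → 686/19
APPEND 10: p_3 = 10·686 + 325 = 7185, q_3 = 10·19 + 9 = 199 → 7185/199
APPEND 48: p_4 = 48·7185 + 686 = 345566, q_4 = 48·199 + 19 = 9571 → 345566/9571
APPEND 9: p_5 = 9·345566 + 7185 = 3117279, q_5 = 9·9571 + 199 = 86338 → 3117279/86338
APPEND 16: p_6 = 16·3117279 + 345566 = 50222030, q_6 = 16·86338 + 9571 = 1390979 → 50222030/1390979
APPEND 28: p_7 = 28·50222030 + 3117279 = 1409334119, q_7 = 28·1390979 + 86338 = 39033750 → 1409334119/39033750
APPEND 39: p_8 = 39·1409334119 + 50222030 = 55014252671, q_8 = 39·39033750 + 1390979 = 1523707229 → 55014252671/1523707229
APPEND 16: p_9 = 16·55014252671 + 1409334119 = 881637376855, q_9 = 16·1523707229 + 39033750 = 24418349414 → 881637376855/24418349414
APPEND 45: p_10 = 45·881637376855 + 55014252671 = 39728696211146, q_10 = 45·24418349414 + 1523707229 = 1100349430859 → 39728696211146/1100349430859
APPEND 6: p_11 = 6·39728696211146 + 881637376855 = 239253814643731, q_11 = 6·1100349430859 + 24418349414 = 6626514934568 → 239253814643731/6626514934568
APPEND 9: p_12 = 9·239253814643731 + 39728696211146 = 2193013028004725, q_12 = 9·6626514934568 + 1100349430859 = 60738983841971 → 2193013028004725/60738983841971
APPEND 3: p_13 = 3·2193013028004725 + 239253814643731 = 6818292898657906, q_13 = 3·60738983841971 + 6626514934568 = 188843466460481 → 6818292898657906/188843466460481
APPEND 46: p_14 = 46·6818292898657906 + 2193013028004725 = 315834486366268401, q_14 = 46·188843466460481 + 60738983841971 = 8747538441024097 → 315834486366268401/8747538441024097
APPEND 33: p_15 = 33·315834486366268401 + 6818292898657906 = 10429356342985515139, q_15 = 33·8747538441024097 + 188843466460481 = 288857612020255682 → 10429356342985515139/288857612020255682
APPEND 22: p_16 = 22·10429356342985515139 + 315834486366268401 = 229761674032047601459, q_16 = 22·288857612020255682 + 8747538441024097 = 6363615002886649101 → 229761674032047601459/6363615002886649101

36/1
325/9
686/19
7185/199
3117279/86338
50222030/1390979
55014252671/1523707229
881637376855/24418349414
39728696211146/1100349430859
2193013028004725/60738983841971
229761674032047601459/6363615002886649101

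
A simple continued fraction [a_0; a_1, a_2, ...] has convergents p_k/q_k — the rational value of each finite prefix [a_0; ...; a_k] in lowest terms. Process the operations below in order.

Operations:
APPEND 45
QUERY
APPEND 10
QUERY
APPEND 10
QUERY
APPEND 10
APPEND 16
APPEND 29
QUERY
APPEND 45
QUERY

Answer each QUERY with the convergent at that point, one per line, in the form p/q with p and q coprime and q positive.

APPEND 45: p_0 = 45·1 + 0 = 45, q_0 = 45·0 + 1 = 1 → 45/1
APPEND 10: p_1 = 10·45 + 1 = 451, q_1 = 10·1 + 0 = 10 → 451/10
APPEND 10: p_2 = 10·451 + 45 = 4555, q_2 = 10·10 + 1 = 101 → 4555/101
APPEND 10: p_3 = 10·4555 + 451 = 46001, q_3 = 10·101 + 10 = 1020 → 46001/1020
APPEND 16: p_4 = 16·46001 + 4555 = 740571, q_4 = 16·1020 + 101 = 16421 → 740571/16421
APPEND 29: p_5 = 29·740571 + 46001 = 21522560, q_5 = 29·16421 + 1020 = 477229 → 21522560/477229
APPEND 45: p_6 = 45·21522560 + 740571 = 969255771, q_6 = 45·477229 + 16421 = 21491726 → 969255771/21491726

45/1
451/10
4555/101
21522560/477229
969255771/21491726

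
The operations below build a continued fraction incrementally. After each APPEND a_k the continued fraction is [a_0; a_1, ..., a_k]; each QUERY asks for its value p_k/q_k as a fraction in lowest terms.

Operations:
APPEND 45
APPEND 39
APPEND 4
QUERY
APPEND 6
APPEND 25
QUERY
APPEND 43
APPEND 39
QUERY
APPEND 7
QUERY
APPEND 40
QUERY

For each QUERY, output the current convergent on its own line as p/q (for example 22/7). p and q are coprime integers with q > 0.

7069/157
1111319/24682
1866515912/41454655
13113442271/291244892
526404206752/11691250335

APPEND 45: p_0 = 45·1 + 0 = 45, q_0 = 45·0 + 1 = 1 → 45/1
APPEND 39: p_1 = 39·45 + 1 = 1756, q_1 = 39·1 + 0 = 39 → 1756/39
APPEND 4: p_2 = 4·1756 + 45 = 7069, q_2 = 4·39 + 1 = 157 → 7069/157
APPEND 6: p_3 = 6·7069 + 1756 = 44170, q_3 = 6·157 + 39 = 981 → 44170/981
APPEND 25: p_4 = 25·44170 + 7069 = 1111319, q_4 = 25·981 + 157 = 24682 → 1111319/24682
APPEND 43: p_5 = 43·1111319 + 44170 = 47830887, q_5 = 43·24682 + 981 = 1062307 → 47830887/1062307
APPEND 39: p_6 = 39·47830887 + 1111319 = 1866515912, q_6 = 39·1062307 + 24682 = 41454655 → 1866515912/41454655
APPEND 7: p_7 = 7·1866515912 + 47830887 = 13113442271, q_7 = 7·41454655 + 1062307 = 291244892 → 13113442271/291244892
APPEND 40: p_8 = 40·13113442271 + 1866515912 = 526404206752, q_8 = 40·291244892 + 41454655 = 11691250335 → 526404206752/11691250335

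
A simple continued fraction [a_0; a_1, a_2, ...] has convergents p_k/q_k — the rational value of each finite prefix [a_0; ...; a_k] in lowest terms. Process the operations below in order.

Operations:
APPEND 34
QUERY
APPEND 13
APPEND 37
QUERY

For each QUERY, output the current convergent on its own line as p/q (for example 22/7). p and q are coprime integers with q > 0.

APPEND 34: p_0 = 34·1 + 0 = 34, q_0 = 34·0 + 1 = 1 → 34/1
APPEND 13: p_1 = 13·34 + 1 = 443, q_1 = 13·1 + 0 = 13 → 443/13
APPEND 37: p_2 = 37·443 + 34 = 16425, q_2 = 37·13 + 1 = 482 → 16425/482

34/1
16425/482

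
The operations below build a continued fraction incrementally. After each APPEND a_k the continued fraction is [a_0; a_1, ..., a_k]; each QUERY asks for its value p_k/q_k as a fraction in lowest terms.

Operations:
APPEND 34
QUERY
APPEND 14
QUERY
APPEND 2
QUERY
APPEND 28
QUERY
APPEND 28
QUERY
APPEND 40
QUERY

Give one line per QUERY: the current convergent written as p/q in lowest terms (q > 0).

34/1
477/14
988/29
28141/826
788936/23157
31585581/927106

APPEND 34: p_0 = 34·1 + 0 = 34, q_0 = 34·0 + 1 = 1 → 34/1
APPEND 14: p_1 = 14·34 + 1 = 477, q_1 = 14·1 + 0 = 14 → 477/14
APPEND 2: p_2 = 2·477 + 34 = 988, q_2 = 2·14 + 1 = 29 → 988/29
APPEND 28: p_3 = 28·988 + 477 = 28141, q_3 = 28·29 + 14 = 826 → 28141/826
APPEND 28: p_4 = 28·28141 + 988 = 788936, q_4 = 28·826 + 29 = 23157 → 788936/23157
APPEND 40: p_5 = 40·788936 + 28141 = 31585581, q_5 = 40·23157 + 826 = 927106 → 31585581/927106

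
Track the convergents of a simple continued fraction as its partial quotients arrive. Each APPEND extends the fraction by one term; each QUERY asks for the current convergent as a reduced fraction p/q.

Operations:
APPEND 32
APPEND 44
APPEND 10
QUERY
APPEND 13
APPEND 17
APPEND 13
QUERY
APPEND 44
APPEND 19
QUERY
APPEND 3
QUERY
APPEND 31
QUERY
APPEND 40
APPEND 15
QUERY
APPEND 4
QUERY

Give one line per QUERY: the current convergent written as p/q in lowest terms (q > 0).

APPEND 32: p_0 = 32·1 + 0 = 32, q_0 = 32·0 + 1 = 1 → 32/1
APPEND 44: p_1 = 44·32 + 1 = 1409, q_1 = 44·1 + 0 = 44 → 1409/44
APPEND 10: p_2 = 10·1409 + 32 = 14122, q_2 = 10·44 + 1 = 441 → 14122/441
APPEND 13: p_3 = 13·14122 + 1409 = 184995, q_3 = 13·441 + 44 = 5777 → 184995/5777
APPEND 17: p_4 = 17·184995 + 14122 = 3159037, q_4 = 17·5777 + 441 = 98650 → 3159037/98650
APPEND 13: p_5 = 13·3159037 + 184995 = 41252476, q_5 = 13·98650 + 5777 = 1288227 → 41252476/1288227
APPEND 44: p_6 = 44·41252476 + 3159037 = 1818267981, q_6 = 44·1288227 + 98650 = 56780638 → 1818267981/56780638
APPEND 19: p_7 = 19·1818267981 + 41252476 = 34588344115, q_7 = 19·56780638 + 1288227 = 1080120349 → 34588344115/1080120349
APPEND 3: p_8 = 3·34588344115 + 1818267981 = 105583300326, q_8 = 3·1080120349 + 56780638 = 3297141685 → 105583300326/3297141685
APPEND 31: p_9 = 31·105583300326 + 34588344115 = 3307670654221, q_9 = 31·3297141685 + 1080120349 = 103291512584 → 3307670654221/103291512584
APPEND 40: p_10 = 40·3307670654221 + 105583300326 = 132412409469166, q_10 = 40·103291512584 + 3297141685 = 4134957645045 → 132412409469166/4134957645045
APPEND 15: p_11 = 15·132412409469166 + 3307670654221 = 1989493812691711, q_11 = 15·4134957645045 + 103291512584 = 62127656188259 → 1989493812691711/62127656188259
APPEND 4: p_12 = 4·1989493812691711 + 132412409469166 = 8090387660236010, q_12 = 4·62127656188259 + 4134957645045 = 252645582398081 → 8090387660236010/252645582398081

14122/441
41252476/1288227
34588344115/1080120349
105583300326/3297141685
3307670654221/103291512584
1989493812691711/62127656188259
8090387660236010/252645582398081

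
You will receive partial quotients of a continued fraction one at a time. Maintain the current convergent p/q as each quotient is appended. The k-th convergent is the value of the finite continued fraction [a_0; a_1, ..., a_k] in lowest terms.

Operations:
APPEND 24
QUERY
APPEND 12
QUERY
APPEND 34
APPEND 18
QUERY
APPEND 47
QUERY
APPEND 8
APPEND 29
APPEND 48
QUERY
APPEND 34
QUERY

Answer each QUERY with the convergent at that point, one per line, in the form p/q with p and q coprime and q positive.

24/1
289/12
177589/7374
8356533/346987
93773698813/3893750486
3190257981912/132468578341

APPEND 24: p_0 = 24·1 + 0 = 24, q_0 = 24·0 + 1 = 1 → 24/1
APPEND 12: p_1 = 12·24 + 1 = 289, q_1 = 12·1 + 0 = 12 → 289/12
APPEND 34: p_2 = 34·289 + 24 = 9850, q_2 = 34·12 + 1 = 409 → 9850/409
APPEND 18: p_3 = 18·9850 + 289 = 177589, q_3 = 18·409 + 12 = 7374 → 177589/7374
APPEND 47: p_4 = 47·177589 + 9850 = 8356533, q_4 = 47·7374 + 409 = 346987 → 8356533/346987
APPEND 8: p_5 = 8·8356533 + 177589 = 67029853, q_5 = 8·346987 + 7374 = 2783270 → 67029853/2783270
APPEND 29: p_6 = 29·67029853 + 8356533 = 1952222270, q_6 = 29·2783270 + 346987 = 81061817 → 1952222270/81061817
APPEND 48: p_7 = 48·1952222270 + 67029853 = 93773698813, q_7 = 48·81061817 + 2783270 = 3893750486 → 93773698813/3893750486
APPEND 34: p_8 = 34·93773698813 + 1952222270 = 3190257981912, q_8 = 34·3893750486 + 81061817 = 132468578341 → 3190257981912/132468578341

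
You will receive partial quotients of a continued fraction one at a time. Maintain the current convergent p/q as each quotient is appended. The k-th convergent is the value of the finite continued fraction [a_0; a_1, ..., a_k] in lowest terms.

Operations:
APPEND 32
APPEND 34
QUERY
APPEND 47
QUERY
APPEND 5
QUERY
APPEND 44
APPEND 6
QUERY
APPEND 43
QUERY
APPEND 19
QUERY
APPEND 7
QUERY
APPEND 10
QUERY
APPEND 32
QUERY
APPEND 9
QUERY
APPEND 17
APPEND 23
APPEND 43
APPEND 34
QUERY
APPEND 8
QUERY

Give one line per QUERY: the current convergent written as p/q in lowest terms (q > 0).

APPEND 32: p_0 = 32·1 + 0 = 32, q_0 = 32·0 + 1 = 1 → 32/1
APPEND 34: p_1 = 34·32 + 1 = 1089, q_1 = 34·1 + 0 = 34 → 1089/34
APPEND 47: p_2 = 47·1089 + 32 = 51215, q_2 = 47·34 + 1 = 1599 → 51215/1599
APPEND 5: p_3 = 5·51215 + 1089 = 257164, q_3 = 5·1599 + 34 = 8029 → 257164/8029
APPEND 44: p_4 = 44·257164 + 51215 = 11366431, q_4 = 44·8029 + 1599 = 354875 → 11366431/354875
APPEND 6: p_5 = 6·11366431 + 257164 = 68455750, q_5 = 6·354875 + 8029 = 2137279 → 68455750/2137279
APPEND 43: p_6 = 43·68455750 + 11366431 = 2954963681, q_6 = 43·2137279 + 354875 = 92257872 → 2954963681/92257872
APPEND 19: p_7 = 19·2954963681 + 68455750 = 56212765689, q_7 = 19·92257872 + 2137279 = 1755036847 → 56212765689/1755036847
APPEND 7: p_8 = 7·56212765689 + 2954963681 = 396444323504, q_8 = 7·1755036847 + 92257872 = 12377515801 → 396444323504/12377515801
APPEND 10: p_9 = 10·396444323504 + 56212765689 = 4020656000729, q_9 = 10·12377515801 + 1755036847 = 125530194857 → 4020656000729/125530194857
APPEND 32: p_10 = 32·4020656000729 + 396444323504 = 129057436346832, q_10 = 32·125530194857 + 12377515801 = 4029343751225 → 129057436346832/4029343751225
APPEND 9: p_11 = 9·129057436346832 + 4020656000729 = 1165537583122217, q_11 = 9·4029343751225 + 125530194857 = 36389623955882 → 1165537583122217/36389623955882
APPEND 17: p_12 = 17·1165537583122217 + 129057436346832 = 19943196349424521, q_12 = 17·36389623955882 + 4029343751225 = 622652951001219 → 19943196349424521/622652951001219
APPEND 23: p_13 = 23·19943196349424521 + 1165537583122217 = 459859053619886200, q_13 = 23·622652951001219 + 36389623955882 = 14357407496983919 → 459859053619886200/14357407496983919
APPEND 43: p_14 = 43·459859053619886200 + 19943196349424521 = 19793882502004531121, q_14 = 43·14357407496983919 + 622652951001219 = 617991175321309736 → 19793882502004531121/617991175321309736
APPEND 34: p_15 = 34·19793882502004531121 + 459859053619886200 = 673451864121773944314, q_15 = 34·617991175321309736 + 14357407496983919 = 21026057368421514943 → 673451864121773944314/21026057368421514943
APPEND 8: p_16 = 8·673451864121773944314 + 19793882502004531121 = 5407408795476196085633, q_16 = 8·21026057368421514943 + 617991175321309736 = 168826450122693429280 → 5407408795476196085633/168826450122693429280

1089/34
51215/1599
257164/8029
68455750/2137279
2954963681/92257872
56212765689/1755036847
396444323504/12377515801
4020656000729/125530194857
129057436346832/4029343751225
1165537583122217/36389623955882
673451864121773944314/21026057368421514943
5407408795476196085633/168826450122693429280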